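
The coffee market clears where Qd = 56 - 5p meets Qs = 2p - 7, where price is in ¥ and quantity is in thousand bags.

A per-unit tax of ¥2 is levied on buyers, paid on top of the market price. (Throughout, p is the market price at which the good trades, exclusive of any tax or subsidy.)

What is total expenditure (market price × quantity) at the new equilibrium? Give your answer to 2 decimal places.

Original equilibrium: 56 - 5p = 2p - 7 gives 63 = 7p, so p = 9 and Q = 11.
Since buyers pay the price plus the tax, the effective demand curve becomes Qd = 46 - 5p.
Setting them equal: 46 - 5p = 2p - 7 → 53 = 7p, so p = 53/7 ≈ 7.5714 and Q = 57/7 ≈ 8.1429.
New expenditure = 7.5714 × 8.1429 = 61.65.

61.65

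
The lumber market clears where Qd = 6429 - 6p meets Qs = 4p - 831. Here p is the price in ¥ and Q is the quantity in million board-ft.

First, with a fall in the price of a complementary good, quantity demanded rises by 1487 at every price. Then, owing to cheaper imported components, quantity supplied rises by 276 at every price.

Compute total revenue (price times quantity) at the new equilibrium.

2400173.14

Before the shock: 6429 - 6p = 4p - 831 ⇒ 7260 = 10p ⇒ p = 726, Q = 2073.
The shock moves the curves to Qd = 7916 - 6p and Qs = 4p - 555.
Setting them equal: 7916 - 6p = 4p - 555 → 8471 = 10p, so p = 847.1 and Q = 2833.4.
New expenditure = 847.1 × 2833.4 = 2400173.14.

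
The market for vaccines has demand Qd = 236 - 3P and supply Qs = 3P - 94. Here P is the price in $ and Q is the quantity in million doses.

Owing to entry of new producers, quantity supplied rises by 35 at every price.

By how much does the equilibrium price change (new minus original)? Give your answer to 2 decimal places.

Original equilibrium: 236 - 3P = 3P - 94 gives 330 = 6P, so P = 55 and Q = 71.
With the change applied: demand Qd = 236 - 3P, supply Qs = 3P - 59.
Equate the new curves: 236 - 3P = 3P - 59, giving 295 = 6P, P = 295/6 ≈ 49.1667, Q = 88.5.
ΔP = 49.1667 − 55 = -5.83.

-5.83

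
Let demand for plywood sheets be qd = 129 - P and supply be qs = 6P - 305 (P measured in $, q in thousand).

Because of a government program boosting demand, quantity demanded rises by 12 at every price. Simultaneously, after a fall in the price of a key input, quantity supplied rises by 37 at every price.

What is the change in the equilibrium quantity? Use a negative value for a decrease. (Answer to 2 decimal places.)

Before the shock: 129 - P = 6P - 305 ⇒ 434 = 7P ⇒ P = 62, q = 67.
After the shift, demand is qd = 141 - P and supply is qs = 6P - 268.
Setting them equal: 141 - P = 6P - 268 → 409 = 7P, so P = 409/7 ≈ 58.4286 and q = 578/7 ≈ 82.5714.
Δq = 82.5714 − 67 = +15.57.

+15.57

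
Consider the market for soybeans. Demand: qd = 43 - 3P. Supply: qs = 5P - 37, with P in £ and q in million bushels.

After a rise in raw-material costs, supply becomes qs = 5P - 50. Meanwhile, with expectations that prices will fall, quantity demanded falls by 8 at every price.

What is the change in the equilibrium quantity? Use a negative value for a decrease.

Solve the original market: 43 - 3P = 5P - 37, hence P = 10 and q = 13.
The new curves are qd = 35 - 3P (demand) and qs = 5P - 50 (supply).
New equilibrium: 35 - 3P = 5P - 50 ⇒ 85 = 8P ⇒ P = 10.625, q = 3.125.
Δq = 3.125 − 13 = -9.875.

-9.875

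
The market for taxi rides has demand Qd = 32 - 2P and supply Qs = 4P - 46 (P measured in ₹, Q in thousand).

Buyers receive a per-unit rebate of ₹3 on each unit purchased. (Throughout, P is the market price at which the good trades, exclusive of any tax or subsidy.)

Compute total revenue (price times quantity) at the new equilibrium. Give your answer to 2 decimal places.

Before the shock: 32 - 2P = 4P - 46 ⇒ 78 = 6P ⇒ P = 13, Q = 6.
Since buyers' out-of-pocket price is the market price minus the rebate, the effective demand curve becomes Qd = 38 - 2P.
Equate the new curves: 38 - 2P = 4P - 46, giving 84 = 6P, P = 14, Q = 10.
New expenditure = 14 × 10 = 140.00.

140.00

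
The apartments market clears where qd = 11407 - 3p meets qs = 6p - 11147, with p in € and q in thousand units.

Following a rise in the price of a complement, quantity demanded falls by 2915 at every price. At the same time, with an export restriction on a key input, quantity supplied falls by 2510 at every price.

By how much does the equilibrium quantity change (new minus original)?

Original equilibrium: 11407 - 3p = 6p - 11147 gives 22554 = 9p, so p = 2506 and q = 3889.
After the shift, demand is qd = 8492 - 3p and supply is qs = 6p - 13657.
Clearing the new market: 8492 - 3p = 6p - 13657, so p = 2461 and q = 1109.
Δq = 1109 − 3889 = -2780.

-2780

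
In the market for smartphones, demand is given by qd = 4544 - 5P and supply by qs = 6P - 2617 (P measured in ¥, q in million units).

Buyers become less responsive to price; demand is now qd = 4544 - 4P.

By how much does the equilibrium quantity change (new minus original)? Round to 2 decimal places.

+390.60

Before the shock: 4544 - 5P = 6P - 2617 ⇒ 7161 = 11P ⇒ P = 651, q = 1289.
With the change applied: demand qd = 4544 - 4P, supply qs = 6P - 2617.
Setting them equal: 4544 - 4P = 6P - 2617 → 7161 = 10P, so P = 716.1 and q = 1679.6.
Δq = 1679.6 − 1289 = +390.60.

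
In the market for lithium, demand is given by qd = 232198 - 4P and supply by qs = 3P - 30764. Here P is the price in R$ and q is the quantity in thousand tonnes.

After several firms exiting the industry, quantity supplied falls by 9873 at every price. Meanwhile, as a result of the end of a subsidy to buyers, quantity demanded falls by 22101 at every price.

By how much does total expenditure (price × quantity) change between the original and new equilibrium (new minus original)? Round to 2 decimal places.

-684482167.22

Solve the original market: 232198 - 4P = 3P - 30764, hence P = 37566 and q = 81934.
After the shift, demand is qd = 210097 - 4P and supply is qs = 3P - 40637.
Clearing the new market: 210097 - 4P = 3P - 40637, so P = 250734/7 ≈ 35819.1429 and q = 467743/7 ≈ 66820.4286.
Expenditure moves from 37566×81934 = 3077932644 to 35819.1429×66820.4286 = 2393450476.7755; change = -684482167.22.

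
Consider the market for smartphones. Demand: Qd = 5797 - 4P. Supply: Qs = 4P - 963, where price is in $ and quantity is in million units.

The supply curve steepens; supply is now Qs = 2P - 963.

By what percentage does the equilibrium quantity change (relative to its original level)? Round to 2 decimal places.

-46.61

Original equilibrium: 5797 - 4P = 4P - 963 gives 6760 = 8P, so P = 845 and Q = 2417.
After the shift, demand is Qd = 5797 - 4P and supply is Qs = 2P - 963.
New equilibrium: 5797 - 4P = 2P - 963 ⇒ 6760 = 6P ⇒ P = 3380/3 ≈ 1126.6667, Q = 3871/3 ≈ 1290.3333.
%ΔQ = (1290.3333 − 2417) / 2417 × 100 = -46.61%.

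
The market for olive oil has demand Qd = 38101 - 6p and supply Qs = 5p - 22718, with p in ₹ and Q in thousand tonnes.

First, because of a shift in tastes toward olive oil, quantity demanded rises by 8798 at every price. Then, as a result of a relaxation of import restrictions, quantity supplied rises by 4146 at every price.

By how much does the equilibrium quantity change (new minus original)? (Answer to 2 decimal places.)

Solve the original market: 38101 - 6p = 5p - 22718, hence p = 5529 and Q = 4927.
The new curves are Qd = 46899 - 6p (demand) and Qs = 5p - 18572 (supply).
Equate the new curves: 46899 - 6p = 5p - 18572, giving 65471 = 11p, p = 65471/11 ≈ 5951.9091, Q = 123063/11 ≈ 11187.5455.
ΔQ = 11187.5455 − 4927 = +6260.55.

+6260.55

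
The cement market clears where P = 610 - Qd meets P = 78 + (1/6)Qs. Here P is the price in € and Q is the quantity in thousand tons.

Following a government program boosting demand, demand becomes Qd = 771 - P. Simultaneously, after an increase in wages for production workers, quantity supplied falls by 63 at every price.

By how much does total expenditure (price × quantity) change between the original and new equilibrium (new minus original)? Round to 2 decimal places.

+38586.00

Before the shock: 610 - P = 6P - 468 ⇒ 1078 = 7P ⇒ P = 154, Q = 456.
The shock moves the curves to Qd = 771 - P and Qs = 6P - 531.
New equilibrium: 771 - P = 6P - 531 ⇒ 1302 = 7P ⇒ P = 186, Q = 585.
Expenditure moves from 154×456 = 70224 to 186×585 = 108810; change = +38586.00.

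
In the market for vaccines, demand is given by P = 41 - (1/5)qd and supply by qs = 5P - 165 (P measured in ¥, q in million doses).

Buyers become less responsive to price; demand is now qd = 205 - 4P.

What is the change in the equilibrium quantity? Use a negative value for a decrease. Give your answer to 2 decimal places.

+20.56

Before the shock: 205 - 5P = 5P - 165 ⇒ 370 = 10P ⇒ P = 37, q = 20.
The shock moves the curves to qd = 205 - 4P and qs = 5P - 165.
New equilibrium: 205 - 4P = 5P - 165 ⇒ 370 = 9P ⇒ P = 370/9 ≈ 41.1111, q = 365/9 ≈ 40.5556.
Δq = 40.5556 − 20 = +20.56.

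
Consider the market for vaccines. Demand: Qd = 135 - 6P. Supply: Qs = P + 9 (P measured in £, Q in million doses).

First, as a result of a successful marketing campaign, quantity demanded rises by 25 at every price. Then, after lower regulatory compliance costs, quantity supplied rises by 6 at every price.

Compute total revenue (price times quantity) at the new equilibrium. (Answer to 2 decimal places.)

739.80

Original equilibrium: 135 - 6P = P + 9 gives 126 = 7P, so P = 18 and Q = 27.
After the shift, demand is Qd = 160 - 6P and supply is Qs = P + 15.
New equilibrium: 160 - 6P = P + 15 ⇒ 145 = 7P ⇒ P = 145/7 ≈ 20.7143, Q = 250/7 ≈ 35.7143.
New expenditure = 20.7143 × 35.7143 = 739.80.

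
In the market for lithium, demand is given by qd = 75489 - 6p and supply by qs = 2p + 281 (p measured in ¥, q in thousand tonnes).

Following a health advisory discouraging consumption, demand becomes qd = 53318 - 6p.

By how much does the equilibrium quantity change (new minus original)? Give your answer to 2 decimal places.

Original equilibrium: 75489 - 6p = 2p + 281 gives 75208 = 8p, so p = 9401 and q = 19083.
With the change applied: demand qd = 53318 - 6p, supply qs = 2p + 281.
Clearing the new market: 53318 - 6p = 2p + 281, so p = 6629.625 and q = 13540.25.
Δq = 13540.25 − 19083 = -5542.75.

-5542.75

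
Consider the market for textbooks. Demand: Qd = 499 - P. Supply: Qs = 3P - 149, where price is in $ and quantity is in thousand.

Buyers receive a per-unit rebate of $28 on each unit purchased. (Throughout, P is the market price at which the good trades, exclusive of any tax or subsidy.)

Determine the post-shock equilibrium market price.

Initially, 499 - P = 3P - 149, so 648 = 4P and P = 162, Q = 337.
Since buyers' out-of-pocket price is the market price minus the rebate, the effective demand curve becomes Qd = 527 - P.
Setting them equal: 527 - P = 3P - 149 → 676 = 4P, so P = 169 and Q = 358.

169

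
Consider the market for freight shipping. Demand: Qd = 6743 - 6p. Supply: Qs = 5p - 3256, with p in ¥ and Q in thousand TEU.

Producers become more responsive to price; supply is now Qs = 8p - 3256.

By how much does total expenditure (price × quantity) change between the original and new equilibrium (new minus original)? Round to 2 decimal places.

Initially, 6743 - 6p = 5p - 3256, so 9999 = 11p and p = 909, Q = 1289.
The new curves are Qd = 6743 - 6p (demand) and Qs = 8p - 3256 (supply).
New equilibrium: 6743 - 6p = 8p - 3256 ⇒ 9999 = 14p ⇒ p = 9999/14 ≈ 714.2143, Q = 17204/7 ≈ 2457.7143.
Expenditure moves from 909×1289 = 1171701 to 714.2143×2457.7143 = 1755334.6531; change = +583633.65.

+583633.65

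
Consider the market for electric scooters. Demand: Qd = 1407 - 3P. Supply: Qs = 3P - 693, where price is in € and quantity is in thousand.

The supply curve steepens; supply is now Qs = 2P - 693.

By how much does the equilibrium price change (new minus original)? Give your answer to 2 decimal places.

Initially, 1407 - 3P = 3P - 693, so 2100 = 6P and P = 350, Q = 357.
The new curves are Qd = 1407 - 3P (demand) and Qs = 2P - 693 (supply).
Clearing the new market: 1407 - 3P = 2P - 693, so P = 420 and Q = 147.
ΔP = 420 − 350 = +70.00.

+70.00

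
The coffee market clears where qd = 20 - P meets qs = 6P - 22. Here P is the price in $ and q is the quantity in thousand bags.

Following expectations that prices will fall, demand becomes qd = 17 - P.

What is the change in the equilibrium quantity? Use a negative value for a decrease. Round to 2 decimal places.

-2.57

Before the shock: 20 - P = 6P - 22 ⇒ 42 = 7P ⇒ P = 6, q = 14.
The new curves are qd = 17 - P (demand) and qs = 6P - 22 (supply).
Setting them equal: 17 - P = 6P - 22 → 39 = 7P, so P = 39/7 ≈ 5.5714 and q = 80/7 ≈ 11.4286.
Δq = 11.4286 − 14 = -2.57.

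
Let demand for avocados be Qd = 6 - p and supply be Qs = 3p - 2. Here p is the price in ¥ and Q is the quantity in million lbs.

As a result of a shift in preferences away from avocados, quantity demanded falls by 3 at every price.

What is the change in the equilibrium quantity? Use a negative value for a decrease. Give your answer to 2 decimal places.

-2.25

Original equilibrium: 6 - p = 3p - 2 gives 8 = 4p, so p = 2 and Q = 4.
After the shift, demand is Qd = 3 - p and supply is Qs = 3p - 2.
Setting them equal: 3 - p = 3p - 2 → 5 = 4p, so p = 1.25 and Q = 1.75.
ΔQ = 1.75 − 4 = -2.25.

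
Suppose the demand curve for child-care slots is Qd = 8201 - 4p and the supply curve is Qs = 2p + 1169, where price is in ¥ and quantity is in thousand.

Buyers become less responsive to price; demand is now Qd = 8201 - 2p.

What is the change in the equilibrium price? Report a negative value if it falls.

+586

Original equilibrium: 8201 - 4p = 2p + 1169 gives 7032 = 6p, so p = 1172 and Q = 3513.
The shock moves the curves to Qd = 8201 - 2p and Qs = 2p + 1169.
New equilibrium: 8201 - 2p = 2p + 1169 ⇒ 7032 = 4p ⇒ p = 1758, Q = 4685.
Δp = 1758 − 1172 = +586.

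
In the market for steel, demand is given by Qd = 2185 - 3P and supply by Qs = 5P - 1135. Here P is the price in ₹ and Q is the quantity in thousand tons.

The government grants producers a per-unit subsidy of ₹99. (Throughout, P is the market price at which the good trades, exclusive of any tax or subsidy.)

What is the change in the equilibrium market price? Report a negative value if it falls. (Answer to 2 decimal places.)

-61.88

Solve the original market: 2185 - 3P = 5P - 1135, hence P = 415 and Q = 940.
Since sellers receive the price plus the subsidy, the effective supply curve becomes Qs = 5P - 640.
New equilibrium: 2185 - 3P = 5P - 640 ⇒ 2825 = 8P ⇒ P = 353.125, Q = 1125.625.
ΔP = 353.125 − 415 = -61.88.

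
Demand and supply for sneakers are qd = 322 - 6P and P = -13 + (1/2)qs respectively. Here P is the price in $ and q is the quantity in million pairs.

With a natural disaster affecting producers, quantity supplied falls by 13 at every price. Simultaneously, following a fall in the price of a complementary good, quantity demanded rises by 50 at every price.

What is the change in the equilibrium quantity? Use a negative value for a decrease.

Initially, 322 - 6P = 2P + 26, so 296 = 8P and P = 37, q = 100.
The shock moves the curves to qd = 372 - 6P and qs = 2P + 13.
Clearing the new market: 372 - 6P = 2P + 13, so P = 44.875 and q = 102.75.
Δq = 102.75 − 100 = +2.75.

+2.75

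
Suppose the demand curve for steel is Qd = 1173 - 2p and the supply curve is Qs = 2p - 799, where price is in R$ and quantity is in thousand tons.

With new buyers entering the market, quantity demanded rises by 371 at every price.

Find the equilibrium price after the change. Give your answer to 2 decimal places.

Initially, 1173 - 2p = 2p - 799, so 1972 = 4p and p = 493, Q = 187.
The new curves are Qd = 1544 - 2p (demand) and Qs = 2p - 799 (supply).
New equilibrium: 1544 - 2p = 2p - 799 ⇒ 2343 = 4p ⇒ p = 585.75, Q = 372.5.

585.75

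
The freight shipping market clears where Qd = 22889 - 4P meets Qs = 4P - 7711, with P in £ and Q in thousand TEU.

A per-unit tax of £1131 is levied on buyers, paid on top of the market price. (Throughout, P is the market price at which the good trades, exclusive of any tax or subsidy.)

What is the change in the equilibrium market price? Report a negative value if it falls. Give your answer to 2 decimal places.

Original equilibrium: 22889 - 4P = 4P - 7711 gives 30600 = 8P, so P = 3825 and Q = 7589.
Since buyers pay the price plus the tax, the effective demand curve becomes Qd = 18365 - 4P.
Setting them equal: 18365 - 4P = 4P - 7711 → 26076 = 8P, so P = 3259.5 and Q = 5327.
ΔP = 3259.5 − 3825 = -565.50.

-565.50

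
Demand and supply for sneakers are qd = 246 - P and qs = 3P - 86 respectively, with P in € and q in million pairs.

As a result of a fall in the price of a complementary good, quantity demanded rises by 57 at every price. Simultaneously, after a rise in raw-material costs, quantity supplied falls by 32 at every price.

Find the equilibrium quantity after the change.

Initially, 246 - P = 3P - 86, so 332 = 4P and P = 83, q = 163.
The new curves are qd = 303 - P (demand) and qs = 3P - 118 (supply).
New equilibrium: 303 - P = 3P - 118 ⇒ 421 = 4P ⇒ P = 105.25, q = 197.75.

197.75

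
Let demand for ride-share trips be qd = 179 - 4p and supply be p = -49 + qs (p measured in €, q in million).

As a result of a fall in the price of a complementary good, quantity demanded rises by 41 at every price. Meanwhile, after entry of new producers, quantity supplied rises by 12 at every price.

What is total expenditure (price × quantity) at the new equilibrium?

Original equilibrium: 179 - 4p = p + 49 gives 130 = 5p, so p = 26 and q = 75.
After the shift, demand is qd = 220 - 4p and supply is qs = p + 61.
Clearing the new market: 220 - 4p = p + 61, so p = 31.8 and q = 92.8.
New expenditure = 31.8 × 92.8 = 2951.04.

2951.04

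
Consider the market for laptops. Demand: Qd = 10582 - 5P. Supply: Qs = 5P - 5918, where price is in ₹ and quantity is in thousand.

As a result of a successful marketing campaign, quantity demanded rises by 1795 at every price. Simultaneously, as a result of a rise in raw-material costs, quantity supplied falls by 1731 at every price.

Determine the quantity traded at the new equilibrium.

Before the shock: 10582 - 5P = 5P - 5918 ⇒ 16500 = 10P ⇒ P = 1650, Q = 2332.
The shock moves the curves to Qd = 12377 - 5P and Qs = 5P - 7649.
Clearing the new market: 12377 - 5P = 5P - 7649, so P = 2002.6 and Q = 2364.

2364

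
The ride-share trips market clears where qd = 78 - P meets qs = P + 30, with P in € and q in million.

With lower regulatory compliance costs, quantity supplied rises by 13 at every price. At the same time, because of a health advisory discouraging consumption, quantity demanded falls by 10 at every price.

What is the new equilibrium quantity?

55.5

Initially, 78 - P = P + 30, so 48 = 2P and P = 24, q = 54.
The new curves are qd = 68 - P (demand) and qs = P + 43 (supply).
Setting them equal: 68 - P = P + 43 → 25 = 2P, so P = 12.5 and q = 55.5.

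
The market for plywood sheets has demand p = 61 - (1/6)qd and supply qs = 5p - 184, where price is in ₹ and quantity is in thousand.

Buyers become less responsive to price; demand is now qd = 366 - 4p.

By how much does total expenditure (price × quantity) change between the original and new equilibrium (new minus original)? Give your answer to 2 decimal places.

Initially, 366 - 6p = 5p - 184, so 550 = 11p and p = 50, q = 66.
The shock moves the curves to qd = 366 - 4p and qs = 5p - 184.
Setting them equal: 366 - 4p = 5p - 184 → 550 = 9p, so p = 550/9 ≈ 61.1111 and q = 1094/9 ≈ 121.5556.
Expenditure moves from 50×66 = 3300 to 61.1111×121.5556 = 7428.3951; change = +4128.40.

+4128.40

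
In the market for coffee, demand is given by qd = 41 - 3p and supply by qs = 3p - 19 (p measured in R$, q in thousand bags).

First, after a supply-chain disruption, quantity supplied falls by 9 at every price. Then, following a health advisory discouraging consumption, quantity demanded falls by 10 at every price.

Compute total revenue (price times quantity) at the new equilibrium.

14.75

Initially, 41 - 3p = 3p - 19, so 60 = 6p and p = 10, q = 11.
After the shift, demand is qd = 31 - 3p and supply is qs = 3p - 28.
Setting them equal: 31 - 3p = 3p - 28 → 59 = 6p, so p = 59/6 ≈ 9.8333 and q = 1.5.
New expenditure = 9.8333 × 1.5 = 14.75.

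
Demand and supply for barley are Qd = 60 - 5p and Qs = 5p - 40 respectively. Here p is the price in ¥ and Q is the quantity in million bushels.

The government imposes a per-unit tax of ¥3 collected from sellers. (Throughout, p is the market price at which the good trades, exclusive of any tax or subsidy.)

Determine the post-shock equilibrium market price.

11.5

Initially, 60 - 5p = 5p - 40, so 100 = 10p and p = 10, Q = 10.
Since sellers keep the price net of the tax, the effective supply curve becomes Qs = 5p - 55.
Equate the new curves: 60 - 5p = 5p - 55, giving 115 = 10p, p = 11.5, Q = 2.5.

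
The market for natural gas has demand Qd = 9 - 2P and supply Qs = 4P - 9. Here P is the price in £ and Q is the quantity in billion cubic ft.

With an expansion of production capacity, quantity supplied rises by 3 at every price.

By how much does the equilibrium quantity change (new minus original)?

Before the shock: 9 - 2P = 4P - 9 ⇒ 18 = 6P ⇒ P = 3, Q = 3.
The new curves are Qd = 9 - 2P (demand) and Qs = 4P - 6 (supply).
Setting them equal: 9 - 2P = 4P - 6 → 15 = 6P, so P = 2.5 and Q = 4.
ΔQ = 4 − 3 = +1.

+1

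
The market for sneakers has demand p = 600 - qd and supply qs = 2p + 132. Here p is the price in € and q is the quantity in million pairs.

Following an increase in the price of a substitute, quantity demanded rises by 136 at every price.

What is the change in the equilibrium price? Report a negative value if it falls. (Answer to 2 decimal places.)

+45.33

Before the shock: 600 - p = 2p + 132 ⇒ 468 = 3p ⇒ p = 156, q = 444.
The new curves are qd = 736 - p (demand) and qs = 2p + 132 (supply).
Setting them equal: 736 - p = 2p + 132 → 604 = 3p, so p = 604/3 ≈ 201.3333 and q = 1604/3 ≈ 534.6667.
Δp = 201.3333 − 156 = +45.33.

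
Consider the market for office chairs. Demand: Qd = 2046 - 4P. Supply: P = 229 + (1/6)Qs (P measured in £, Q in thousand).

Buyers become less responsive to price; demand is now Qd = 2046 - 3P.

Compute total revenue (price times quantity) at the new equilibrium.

344280

Before the shock: 2046 - 4P = 6P - 1374 ⇒ 3420 = 10P ⇒ P = 342, Q = 678.
After the shift, demand is Qd = 2046 - 3P and supply is Qs = 6P - 1374.
Setting them equal: 2046 - 3P = 6P - 1374 → 3420 = 9P, so P = 380 and Q = 906.
New expenditure = 380 × 906 = 344280.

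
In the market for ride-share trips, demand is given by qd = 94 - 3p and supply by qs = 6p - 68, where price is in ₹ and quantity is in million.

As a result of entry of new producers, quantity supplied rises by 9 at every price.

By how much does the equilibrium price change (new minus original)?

Before the shock: 94 - 3p = 6p - 68 ⇒ 162 = 9p ⇒ p = 18, q = 40.
The new curves are qd = 94 - 3p (demand) and qs = 6p - 59 (supply).
Equate the new curves: 94 - 3p = 6p - 59, giving 153 = 9p, p = 17, q = 43.
Δp = 17 − 18 = -1.

-1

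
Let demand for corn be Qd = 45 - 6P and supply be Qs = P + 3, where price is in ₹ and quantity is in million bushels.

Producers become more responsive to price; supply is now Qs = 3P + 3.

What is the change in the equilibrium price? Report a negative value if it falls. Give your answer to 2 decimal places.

Initially, 45 - 6P = P + 3, so 42 = 7P and P = 6, Q = 9.
After the shift, demand is Qd = 45 - 6P and supply is Qs = 3P + 3.
New equilibrium: 45 - 6P = 3P + 3 ⇒ 42 = 9P ⇒ P = 14/3 ≈ 4.6667, Q = 17.
ΔP = 4.6667 − 6 = -1.33.

-1.33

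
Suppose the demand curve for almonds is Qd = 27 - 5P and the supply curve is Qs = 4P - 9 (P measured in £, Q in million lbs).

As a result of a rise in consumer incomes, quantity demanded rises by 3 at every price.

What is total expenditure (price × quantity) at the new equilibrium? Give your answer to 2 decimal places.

36.11

Solve the original market: 27 - 5P = 4P - 9, hence P = 4 and Q = 7.
The new curves are Qd = 30 - 5P (demand) and Qs = 4P - 9 (supply).
Setting them equal: 30 - 5P = 4P - 9 → 39 = 9P, so P = 13/3 ≈ 4.3333 and Q = 25/3 ≈ 8.3333.
New expenditure = 4.3333 × 8.3333 = 36.11.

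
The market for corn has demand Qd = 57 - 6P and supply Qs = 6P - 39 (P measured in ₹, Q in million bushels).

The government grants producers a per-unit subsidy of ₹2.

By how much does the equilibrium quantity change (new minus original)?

+6

Original equilibrium: 57 - 6P = 6P - 39 gives 96 = 12P, so P = 8 and Q = 9.
Since sellers receive the price plus the subsidy, the effective supply curve becomes Qs = 6P - 27.
Equate the new curves: 57 - 6P = 6P - 27, giving 84 = 12P, P = 7, Q = 15.
ΔQ = 15 − 9 = +6.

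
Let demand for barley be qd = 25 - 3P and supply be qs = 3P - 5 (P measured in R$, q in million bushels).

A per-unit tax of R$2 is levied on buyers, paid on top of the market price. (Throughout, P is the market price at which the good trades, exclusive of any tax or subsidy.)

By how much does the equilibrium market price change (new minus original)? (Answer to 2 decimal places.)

Solve the original market: 25 - 3P = 3P - 5, hence P = 5 and q = 10.
Since buyers pay the price plus the tax, the effective demand curve becomes qd = 19 - 3P.
Clearing the new market: 19 - 3P = 3P - 5, so P = 4 and q = 7.
ΔP = 4 − 5 = -1.00.

-1.00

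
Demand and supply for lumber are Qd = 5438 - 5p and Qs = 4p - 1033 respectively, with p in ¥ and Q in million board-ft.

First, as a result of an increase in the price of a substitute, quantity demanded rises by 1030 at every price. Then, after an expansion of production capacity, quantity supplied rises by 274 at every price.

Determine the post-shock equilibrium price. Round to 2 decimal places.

803.00

Initially, 5438 - 5p = 4p - 1033, so 6471 = 9p and p = 719, Q = 1843.
The new curves are Qd = 6468 - 5p (demand) and Qs = 4p - 759 (supply).
New equilibrium: 6468 - 5p = 4p - 759 ⇒ 7227 = 9p ⇒ p = 803, Q = 2453.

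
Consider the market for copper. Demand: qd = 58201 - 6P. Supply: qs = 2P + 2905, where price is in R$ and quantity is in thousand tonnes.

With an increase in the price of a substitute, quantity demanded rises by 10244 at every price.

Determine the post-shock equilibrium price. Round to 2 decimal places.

8192.50

Solve the original market: 58201 - 6P = 2P + 2905, hence P = 6912 and q = 16729.
The shock moves the curves to qd = 68445 - 6P and qs = 2P + 2905.
Equate the new curves: 68445 - 6P = 2P + 2905, giving 65540 = 8P, P = 8192.5, q = 19290.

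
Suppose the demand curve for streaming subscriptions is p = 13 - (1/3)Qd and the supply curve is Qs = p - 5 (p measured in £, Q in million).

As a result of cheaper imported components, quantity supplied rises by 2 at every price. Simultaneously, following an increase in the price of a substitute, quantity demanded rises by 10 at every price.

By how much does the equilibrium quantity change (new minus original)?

+4

Original equilibrium: 39 - 3p = p - 5 gives 44 = 4p, so p = 11 and Q = 6.
The shock moves the curves to Qd = 49 - 3p and Qs = p - 3.
Clearing the new market: 49 - 3p = p - 3, so p = 13 and Q = 10.
ΔQ = 10 − 6 = +4.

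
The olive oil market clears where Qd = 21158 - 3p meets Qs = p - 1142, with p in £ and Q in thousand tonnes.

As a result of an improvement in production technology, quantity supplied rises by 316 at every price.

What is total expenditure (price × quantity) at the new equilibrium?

Before the shock: 21158 - 3p = p - 1142 ⇒ 22300 = 4p ⇒ p = 5575, Q = 4433.
With the change applied: demand Qd = 21158 - 3p, supply Qs = p - 826.
Setting them equal: 21158 - 3p = p - 826 → 21984 = 4p, so p = 5496 and Q = 4670.
New expenditure = 5496 × 4670 = 25666320.

25666320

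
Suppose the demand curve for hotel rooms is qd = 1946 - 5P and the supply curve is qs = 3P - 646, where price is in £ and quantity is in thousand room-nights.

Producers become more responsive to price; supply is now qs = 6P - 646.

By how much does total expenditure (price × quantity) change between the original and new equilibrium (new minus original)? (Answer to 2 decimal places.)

+75301.88

Before the shock: 1946 - 5P = 3P - 646 ⇒ 2592 = 8P ⇒ P = 324, q = 326.
After the shift, demand is qd = 1946 - 5P and supply is qs = 6P - 646.
Setting them equal: 1946 - 5P = 6P - 646 → 2592 = 11P, so P = 2592/11 ≈ 235.6364 and q = 8446/11 ≈ 767.8182.
Expenditure moves from 324×326 = 105624 to 235.6364×767.8182 = 180925.8843; change = +75301.88.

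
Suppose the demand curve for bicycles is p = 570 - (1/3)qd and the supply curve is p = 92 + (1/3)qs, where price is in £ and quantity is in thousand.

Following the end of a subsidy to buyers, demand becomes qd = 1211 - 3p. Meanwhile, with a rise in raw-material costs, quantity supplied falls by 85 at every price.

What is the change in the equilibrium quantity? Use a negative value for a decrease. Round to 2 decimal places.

Solve the original market: 1710 - 3p = 3p - 276, hence p = 331 and q = 717.
The new curves are qd = 1211 - 3p (demand) and qs = 3p - 361 (supply).
Setting them equal: 1211 - 3p = 3p - 361 → 1572 = 6p, so p = 262 and q = 425.
Δq = 425 − 717 = -292.00.

-292.00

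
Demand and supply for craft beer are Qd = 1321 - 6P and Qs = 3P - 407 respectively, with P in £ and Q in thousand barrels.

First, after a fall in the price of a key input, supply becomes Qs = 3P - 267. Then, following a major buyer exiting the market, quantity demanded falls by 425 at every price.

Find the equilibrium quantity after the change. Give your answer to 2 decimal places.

120.67

Solve the original market: 1321 - 6P = 3P - 407, hence P = 192 and Q = 169.
The new curves are Qd = 896 - 6P (demand) and Qs = 3P - 267 (supply).
Setting them equal: 896 - 6P = 3P - 267 → 1163 = 9P, so P = 1163/9 ≈ 129.2222 and Q = 362/3 ≈ 120.6667.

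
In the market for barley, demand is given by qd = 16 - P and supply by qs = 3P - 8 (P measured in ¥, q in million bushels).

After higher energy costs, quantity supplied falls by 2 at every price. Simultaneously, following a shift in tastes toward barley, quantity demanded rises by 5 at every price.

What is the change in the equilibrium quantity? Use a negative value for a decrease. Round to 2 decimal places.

Solve the original market: 16 - P = 3P - 8, hence P = 6 and q = 10.
With the change applied: demand qd = 21 - P, supply qs = 3P - 10.
Equate the new curves: 21 - P = 3P - 10, giving 31 = 4P, P = 7.75, q = 13.25.
Δq = 13.25 − 10 = +3.25.

+3.25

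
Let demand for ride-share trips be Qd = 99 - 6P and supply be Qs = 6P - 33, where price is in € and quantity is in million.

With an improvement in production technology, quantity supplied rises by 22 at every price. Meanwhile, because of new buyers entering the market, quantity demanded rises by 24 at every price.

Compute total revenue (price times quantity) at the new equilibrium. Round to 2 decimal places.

625.33

Initially, 99 - 6P = 6P - 33, so 132 = 12P and P = 11, Q = 33.
The new curves are Qd = 123 - 6P (demand) and Qs = 6P - 11 (supply).
Equate the new curves: 123 - 6P = 6P - 11, giving 134 = 12P, P = 67/6 ≈ 11.1667, Q = 56.
New expenditure = 11.1667 × 56 = 625.33.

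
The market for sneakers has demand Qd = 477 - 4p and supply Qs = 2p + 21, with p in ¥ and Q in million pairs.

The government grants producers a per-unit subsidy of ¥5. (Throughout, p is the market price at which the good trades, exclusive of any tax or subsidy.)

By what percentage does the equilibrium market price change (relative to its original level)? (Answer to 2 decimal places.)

-2.19

Original equilibrium: 477 - 4p = 2p + 21 gives 456 = 6p, so p = 76 and Q = 173.
Since sellers receive the price plus the subsidy, the effective supply curve becomes Qs = 2p + 31.
Clearing the new market: 477 - 4p = 2p + 31, so p = 223/3 ≈ 74.3333 and Q = 539/3 ≈ 179.6667.
%Δp = (74.3333 − 76) / 76 × 100 = -2.19%.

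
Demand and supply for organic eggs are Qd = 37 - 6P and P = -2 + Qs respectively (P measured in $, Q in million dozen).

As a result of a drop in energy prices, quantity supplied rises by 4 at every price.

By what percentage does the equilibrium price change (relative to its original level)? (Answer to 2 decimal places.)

Initially, 37 - 6P = P + 2, so 35 = 7P and P = 5, Q = 7.
The new curves are Qd = 37 - 6P (demand) and Qs = P + 6 (supply).
Clearing the new market: 37 - 6P = P + 6, so P = 31/7 ≈ 4.4286 and Q = 73/7 ≈ 10.4286.
%ΔP = (4.4286 − 5) / 5 × 100 = -11.43%.

-11.43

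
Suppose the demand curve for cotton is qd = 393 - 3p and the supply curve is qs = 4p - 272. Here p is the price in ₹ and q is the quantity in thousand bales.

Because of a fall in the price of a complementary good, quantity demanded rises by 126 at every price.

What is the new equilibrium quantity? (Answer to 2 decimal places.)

Original equilibrium: 393 - 3p = 4p - 272 gives 665 = 7p, so p = 95 and q = 108.
With the change applied: demand qd = 519 - 3p, supply qs = 4p - 272.
Clearing the new market: 519 - 3p = 4p - 272, so p = 113 and q = 180.

180.00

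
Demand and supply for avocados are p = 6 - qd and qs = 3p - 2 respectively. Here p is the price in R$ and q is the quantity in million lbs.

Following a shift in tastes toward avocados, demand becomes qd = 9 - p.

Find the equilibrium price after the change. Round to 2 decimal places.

Solve the original market: 6 - p = 3p - 2, hence p = 2 and q = 4.
After the shift, demand is qd = 9 - p and supply is qs = 3p - 2.
Equate the new curves: 9 - p = 3p - 2, giving 11 = 4p, p = 2.75, q = 6.25.

2.75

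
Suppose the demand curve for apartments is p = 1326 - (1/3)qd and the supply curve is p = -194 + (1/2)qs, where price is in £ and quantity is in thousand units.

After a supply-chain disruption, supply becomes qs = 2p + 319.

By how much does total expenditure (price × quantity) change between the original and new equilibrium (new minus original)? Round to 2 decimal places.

-5125.32

Initially, 3978 - 3p = 2p + 388, so 3590 = 5p and p = 718, q = 1824.
With the change applied: demand qd = 3978 - 3p, supply qs = 2p + 319.
Equate the new curves: 3978 - 3p = 2p + 319, giving 3659 = 5p, p = 731.8, q = 1782.6.
Expenditure moves from 718×1824 = 1309632 to 731.8×1782.6 = 1304506.68; change = -5125.32.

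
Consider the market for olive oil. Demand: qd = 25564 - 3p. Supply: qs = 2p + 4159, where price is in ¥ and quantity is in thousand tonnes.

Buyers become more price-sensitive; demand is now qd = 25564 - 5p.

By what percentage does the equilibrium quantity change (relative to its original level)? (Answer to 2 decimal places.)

Before the shock: 25564 - 3p = 2p + 4159 ⇒ 21405 = 5p ⇒ p = 4281, q = 12721.
The shock moves the curves to qd = 25564 - 5p and qs = 2p + 4159.
New equilibrium: 25564 - 5p = 2p + 4159 ⇒ 21405 = 7p ⇒ p = 21405/7 ≈ 3057.8571, q = 71923/7 ≈ 10274.7143.
%Δq = (10274.7143 − 12721) / 12721 × 100 = -19.23%.

-19.23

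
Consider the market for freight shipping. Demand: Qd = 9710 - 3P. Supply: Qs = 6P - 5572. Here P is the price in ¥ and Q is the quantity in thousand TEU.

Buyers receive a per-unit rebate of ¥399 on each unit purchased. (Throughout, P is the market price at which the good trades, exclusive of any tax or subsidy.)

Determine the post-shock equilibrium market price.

1831

Before the shock: 9710 - 3P = 6P - 5572 ⇒ 15282 = 9P ⇒ P = 1698, Q = 4616.
Since buyers' out-of-pocket price is the market price minus the rebate, the effective demand curve becomes Qd = 10907 - 3P.
New equilibrium: 10907 - 3P = 6P - 5572 ⇒ 16479 = 9P ⇒ P = 1831, Q = 5414.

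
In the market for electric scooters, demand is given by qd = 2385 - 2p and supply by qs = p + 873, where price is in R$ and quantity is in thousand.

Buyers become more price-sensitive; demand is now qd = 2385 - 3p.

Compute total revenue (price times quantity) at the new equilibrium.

Initially, 2385 - 2p = p + 873, so 1512 = 3p and p = 504, q = 1377.
With the change applied: demand qd = 2385 - 3p, supply qs = p + 873.
Setting them equal: 2385 - 3p = p + 873 → 1512 = 4p, so p = 378 and q = 1251.
New expenditure = 378 × 1251 = 472878.

472878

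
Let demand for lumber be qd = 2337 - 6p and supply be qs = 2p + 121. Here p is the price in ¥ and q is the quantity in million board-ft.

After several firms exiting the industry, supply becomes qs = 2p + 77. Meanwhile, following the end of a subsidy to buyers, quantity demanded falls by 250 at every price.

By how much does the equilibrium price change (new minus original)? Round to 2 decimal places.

-25.75

Before the shock: 2337 - 6p = 2p + 121 ⇒ 2216 = 8p ⇒ p = 277, q = 675.
The new curves are qd = 2087 - 6p (demand) and qs = 2p + 77 (supply).
New equilibrium: 2087 - 6p = 2p + 77 ⇒ 2010 = 8p ⇒ p = 251.25, q = 579.5.
Δp = 251.25 − 277 = -25.75.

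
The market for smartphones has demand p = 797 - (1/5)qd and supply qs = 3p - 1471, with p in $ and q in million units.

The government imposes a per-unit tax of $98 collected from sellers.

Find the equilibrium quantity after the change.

391.25

Original equilibrium: 3985 - 5p = 3p - 1471 gives 5456 = 8p, so p = 682 and q = 575.
Since sellers keep the price net of the tax, the effective supply curve becomes qs = 3p - 1765.
Setting them equal: 3985 - 5p = 3p - 1765 → 5750 = 8p, so p = 718.75 and q = 391.25.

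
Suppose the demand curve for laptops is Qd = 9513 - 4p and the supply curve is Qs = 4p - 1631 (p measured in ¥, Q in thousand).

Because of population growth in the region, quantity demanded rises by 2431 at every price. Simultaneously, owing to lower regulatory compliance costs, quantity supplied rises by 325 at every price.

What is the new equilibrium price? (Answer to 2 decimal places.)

Before the shock: 9513 - 4p = 4p - 1631 ⇒ 11144 = 8p ⇒ p = 1393, Q = 3941.
The shock moves the curves to Qd = 11944 - 4p and Qs = 4p - 1306.
Equate the new curves: 11944 - 4p = 4p - 1306, giving 13250 = 8p, p = 1656.25, Q = 5319.

1656.25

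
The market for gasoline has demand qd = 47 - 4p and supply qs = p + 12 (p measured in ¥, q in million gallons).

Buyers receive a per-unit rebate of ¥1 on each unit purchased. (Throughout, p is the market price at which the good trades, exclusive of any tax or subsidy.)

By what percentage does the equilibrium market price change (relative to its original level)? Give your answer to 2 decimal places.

Before the shock: 47 - 4p = p + 12 ⇒ 35 = 5p ⇒ p = 7, q = 19.
Since buyers' out-of-pocket price is the market price minus the rebate, the effective demand curve becomes qd = 51 - 4p.
Clearing the new market: 51 - 4p = p + 12, so p = 7.8 and q = 19.8.
%Δp = (7.8 − 7) / 7 × 100 = +11.43%.

+11.43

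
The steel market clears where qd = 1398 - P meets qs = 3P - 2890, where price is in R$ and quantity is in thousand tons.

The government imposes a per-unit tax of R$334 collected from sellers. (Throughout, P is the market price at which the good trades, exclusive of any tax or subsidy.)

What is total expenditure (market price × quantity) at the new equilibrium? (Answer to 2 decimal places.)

Original equilibrium: 1398 - P = 3P - 2890 gives 4288 = 4P, so P = 1072 and q = 326.
Since sellers keep the price net of the tax, the effective supply curve becomes qs = 3P - 3892.
Equate the new curves: 1398 - P = 3P - 3892, giving 5290 = 4P, P = 1322.5, q = 75.5.
New expenditure = 1322.5 × 75.5 = 99848.75.

99848.75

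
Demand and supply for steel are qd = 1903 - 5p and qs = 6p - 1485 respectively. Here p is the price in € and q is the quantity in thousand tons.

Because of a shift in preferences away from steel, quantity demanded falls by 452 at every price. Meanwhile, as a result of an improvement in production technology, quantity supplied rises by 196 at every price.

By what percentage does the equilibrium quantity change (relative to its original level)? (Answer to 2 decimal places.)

Initially, 1903 - 5p = 6p - 1485, so 3388 = 11p and p = 308, q = 363.
After the shift, demand is qd = 1451 - 5p and supply is qs = 6p - 1289.
Equate the new curves: 1451 - 5p = 6p - 1289, giving 2740 = 11p, p = 2740/11 ≈ 249.0909, q = 2261/11 ≈ 205.5455.
%Δq = (205.5455 − 363) / 363 × 100 = -43.38%.

-43.38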